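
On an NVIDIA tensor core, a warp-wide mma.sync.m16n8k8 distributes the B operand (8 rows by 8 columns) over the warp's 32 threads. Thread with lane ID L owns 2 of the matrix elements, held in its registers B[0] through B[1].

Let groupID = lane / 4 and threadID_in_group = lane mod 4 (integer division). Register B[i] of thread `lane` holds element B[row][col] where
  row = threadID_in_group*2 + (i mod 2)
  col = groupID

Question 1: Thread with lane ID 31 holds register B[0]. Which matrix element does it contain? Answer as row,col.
L=31→G=31>>2=7, T=31&3=3
[0]→row 3·2+0=6  col G=7

6,7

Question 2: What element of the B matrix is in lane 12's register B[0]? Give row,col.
0,3

L=12→G=12>>2=3, T=12&3=0
[0]→row 0·2+0=0  col G=3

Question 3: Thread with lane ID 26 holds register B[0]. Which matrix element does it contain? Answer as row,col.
lane 26->26/4=6, 26 mod 4=2
i=0  r:2·2+0->4  c:6

4,6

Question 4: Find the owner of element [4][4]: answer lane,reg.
18,0

c:4=>grp=4  r:4=>tig=2,lo=0
L=4*4+2=18  i=0=0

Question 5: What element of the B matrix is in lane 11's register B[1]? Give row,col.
7,2

lane 11: gr=2 (11/4), th=3 (11%4)
i=1: r=3*2+1=7, c=gr=2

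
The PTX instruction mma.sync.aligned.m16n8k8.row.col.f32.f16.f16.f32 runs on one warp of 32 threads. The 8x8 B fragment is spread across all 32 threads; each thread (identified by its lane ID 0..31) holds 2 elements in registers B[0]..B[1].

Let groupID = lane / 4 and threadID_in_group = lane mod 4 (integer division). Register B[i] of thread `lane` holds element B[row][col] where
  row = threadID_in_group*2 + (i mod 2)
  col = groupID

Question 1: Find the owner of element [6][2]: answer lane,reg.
c:2=>grp=2  r:6=>tig=3,lo=0
L=2*4+3=11  i=0=0

11,0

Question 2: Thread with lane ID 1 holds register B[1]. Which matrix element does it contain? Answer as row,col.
lane 1: G=0 (1/4), T=1 (1%4)
i=1: r=1*2+1=3, c=G=0

3,0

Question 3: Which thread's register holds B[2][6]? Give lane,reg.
c=6→G=6  r=2→T=1,p=0
L=6*4+1=25  i=0=0

25,0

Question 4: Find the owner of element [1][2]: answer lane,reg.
8,1

c=2→G=2  r=1→T=0,p=1
L=2*4+0=8  i=1=1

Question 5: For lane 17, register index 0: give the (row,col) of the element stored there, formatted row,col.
2,4

17: grp=4,tig=1
[0] (1*2+0,4) = (2,4)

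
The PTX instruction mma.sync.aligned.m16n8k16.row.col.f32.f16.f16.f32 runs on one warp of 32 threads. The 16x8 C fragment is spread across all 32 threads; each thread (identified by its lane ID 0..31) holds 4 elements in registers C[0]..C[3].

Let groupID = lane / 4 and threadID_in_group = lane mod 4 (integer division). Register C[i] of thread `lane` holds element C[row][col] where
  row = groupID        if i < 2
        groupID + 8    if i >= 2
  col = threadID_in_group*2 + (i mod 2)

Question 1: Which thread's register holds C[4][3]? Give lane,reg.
r=4⇒gr=4,Rb=0  c=3⇒th=1,odd=1
L=4*4+1=17  i=0*2+1=1

17,1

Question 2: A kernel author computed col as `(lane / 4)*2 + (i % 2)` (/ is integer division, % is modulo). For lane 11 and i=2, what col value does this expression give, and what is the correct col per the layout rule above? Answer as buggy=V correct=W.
buggy=4 correct=6

`(lane / 4)*2 + (i % 2)`[11,2]→4
L=11→G=11>>2=2, T=11&3=3
[2]→row 2+8=10  col 3·2+0=6
col: 4 vs 6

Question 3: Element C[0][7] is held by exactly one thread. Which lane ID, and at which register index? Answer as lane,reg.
r=0->g=0,rb=0  c=7->t=3,b0=1
L=0*4+3=3  i=0*2+1=1

3,1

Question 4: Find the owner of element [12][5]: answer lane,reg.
r: 12->gid=4,r8=1  c: 5->tid=2,i&1=1
L=4*4+2=18  i=1*2+1=3

18,3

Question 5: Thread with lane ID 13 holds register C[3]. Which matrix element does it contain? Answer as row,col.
lane 13: g=3 (13/4), t=1 (13%4)
i=3: r=3+8=11, c=1*2+1=3

11,3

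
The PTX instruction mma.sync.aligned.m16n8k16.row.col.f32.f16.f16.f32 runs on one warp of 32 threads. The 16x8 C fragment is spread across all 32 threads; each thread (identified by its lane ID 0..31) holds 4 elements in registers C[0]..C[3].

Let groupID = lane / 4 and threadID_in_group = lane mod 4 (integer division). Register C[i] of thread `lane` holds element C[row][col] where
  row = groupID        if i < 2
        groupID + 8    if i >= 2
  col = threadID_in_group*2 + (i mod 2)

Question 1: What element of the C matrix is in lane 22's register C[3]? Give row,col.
22: grp=5,tig=2
[3] (5+8,2*2+1) = (13,5)

13,5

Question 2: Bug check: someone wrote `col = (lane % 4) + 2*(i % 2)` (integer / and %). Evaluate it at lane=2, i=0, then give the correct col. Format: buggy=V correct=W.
buggy=2 correct=4

`(lane % 4) + 2*(i % 2)`[2,0]->2
lane 2: gid=0 (2/4), tid=2 (2%4)
i=0: r=0+0=0, c=2*2+0=4
col: 2 vs 4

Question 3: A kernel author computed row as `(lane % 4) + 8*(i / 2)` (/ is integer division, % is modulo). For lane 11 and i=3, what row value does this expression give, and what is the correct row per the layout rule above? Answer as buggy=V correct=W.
`(lane % 4) + 8*(i / 2)`[11,3]→11
L=11→G=11>>2=2, T=11&3=3
[3]→row 2+8=10  col 3·2+1=7
row: 11 vs 10

buggy=11 correct=10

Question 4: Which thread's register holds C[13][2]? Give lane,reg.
21,2

r: 13->gid=5,r8=1  c: 2->tid=1,i&1=0
L=5*4+1=21  i=1*2+0=2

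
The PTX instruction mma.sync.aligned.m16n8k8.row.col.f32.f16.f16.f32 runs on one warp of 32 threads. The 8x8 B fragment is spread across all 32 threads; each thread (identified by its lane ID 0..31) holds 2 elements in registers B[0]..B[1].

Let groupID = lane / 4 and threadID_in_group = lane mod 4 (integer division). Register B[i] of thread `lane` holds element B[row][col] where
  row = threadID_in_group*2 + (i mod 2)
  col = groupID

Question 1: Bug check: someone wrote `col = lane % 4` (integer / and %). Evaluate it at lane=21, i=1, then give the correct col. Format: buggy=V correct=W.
buggy=1 correct=5

`lane % 4`[21,1]=>1
L=21=>grp=21>>2=5, tig=21&3=1
[1]=>row 1·2+1=3  col grp=5
col: 1 vs 5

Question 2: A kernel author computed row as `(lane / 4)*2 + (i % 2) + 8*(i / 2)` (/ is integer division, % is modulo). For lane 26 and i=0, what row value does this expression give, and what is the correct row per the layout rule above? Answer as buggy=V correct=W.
`(lane / 4)*2 + (i % 2) + 8*(i / 2)`[26,0]->12
L=26->gid=26>>2=6, tid=26&3=2
[0]->row 2·2+0=4  col gid=6
row: 12 vs 4

buggy=12 correct=4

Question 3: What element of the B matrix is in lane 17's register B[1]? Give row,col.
3,4

17: gr=4,th=1
[1] (1*2+1,4) = (3,4)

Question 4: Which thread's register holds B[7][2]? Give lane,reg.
c=2→G=2  r=7→T=3,p=1
L=2*4+3=11  i=1=1

11,1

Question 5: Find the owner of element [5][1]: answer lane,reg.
6,1

c=1→G=1  r=5→T=2,p=1
L=1*4+2=6  i=1=1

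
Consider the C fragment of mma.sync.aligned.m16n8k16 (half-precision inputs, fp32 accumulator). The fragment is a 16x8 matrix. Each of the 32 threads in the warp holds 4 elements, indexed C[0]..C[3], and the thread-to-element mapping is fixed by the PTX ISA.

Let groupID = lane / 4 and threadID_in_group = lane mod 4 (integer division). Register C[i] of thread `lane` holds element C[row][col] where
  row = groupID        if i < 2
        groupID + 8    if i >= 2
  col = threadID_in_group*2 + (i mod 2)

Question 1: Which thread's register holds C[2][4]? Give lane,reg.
10,0

r: 2->gid=2,r8=0  c: 4->tid=2,i&1=0
L=2*4+2=10  i=0*2+0=0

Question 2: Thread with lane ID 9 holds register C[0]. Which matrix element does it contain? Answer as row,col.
2,2

lane 9→9/4=2, 9 mod 4=1
i=0  r:2+0→2  c:2·1+0→2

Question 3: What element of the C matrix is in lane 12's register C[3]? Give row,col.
11,1

12: grp=3,tig=0
[3] (3+8,0*2+1) = (11,1)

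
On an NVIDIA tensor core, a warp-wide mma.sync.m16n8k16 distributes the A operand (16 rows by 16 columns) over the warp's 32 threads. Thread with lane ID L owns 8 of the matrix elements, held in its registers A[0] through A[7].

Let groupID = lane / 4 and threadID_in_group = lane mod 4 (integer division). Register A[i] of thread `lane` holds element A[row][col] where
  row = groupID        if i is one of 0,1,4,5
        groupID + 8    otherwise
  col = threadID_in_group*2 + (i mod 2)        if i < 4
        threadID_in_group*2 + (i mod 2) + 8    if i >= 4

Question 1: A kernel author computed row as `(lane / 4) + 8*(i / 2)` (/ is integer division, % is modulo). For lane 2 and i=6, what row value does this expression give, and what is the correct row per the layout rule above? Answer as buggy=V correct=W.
`(lane / 4) + 8*(i / 2)`[2,6]=>24
L=2=>grp=2>>2=0, tig=2&3=2
[6]=>row 0+8=8  col 2·2+0+8=12
row: 24 vs 8

buggy=24 correct=8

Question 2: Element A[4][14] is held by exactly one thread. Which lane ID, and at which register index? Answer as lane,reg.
19,4

r: 4->gid=4,r8=0  c: 14->c8=1,tid=3,i&1=0
L=4*4+3=19  i=1*4+0*2+0=4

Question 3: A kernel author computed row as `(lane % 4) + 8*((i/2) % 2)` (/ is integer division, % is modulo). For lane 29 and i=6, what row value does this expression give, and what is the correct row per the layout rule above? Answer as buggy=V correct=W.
buggy=9 correct=15

`(lane % 4) + 8*((i/2) % 2)`[29,6]->9
L=29->gid=29>>2=7, tid=29&3=1
[6]->row 7+8=15  col 1·2+0+8=10
row: 9 vs 15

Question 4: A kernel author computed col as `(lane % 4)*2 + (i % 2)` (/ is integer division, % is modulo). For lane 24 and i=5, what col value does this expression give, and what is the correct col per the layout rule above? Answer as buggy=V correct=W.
buggy=1 correct=9

`(lane % 4)*2 + (i % 2)`[24,5]->1
L=24->gid=24>>2=6, tid=24&3=0
[5]->row 6+0=6  col 0·2+1+8=9
col: 1 vs 9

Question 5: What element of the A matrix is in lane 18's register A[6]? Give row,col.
12,12

lane 18: gid=4 (18/4), tid=2 (18%4)
i=6: r=4+8=12, c=2*2+0+8=12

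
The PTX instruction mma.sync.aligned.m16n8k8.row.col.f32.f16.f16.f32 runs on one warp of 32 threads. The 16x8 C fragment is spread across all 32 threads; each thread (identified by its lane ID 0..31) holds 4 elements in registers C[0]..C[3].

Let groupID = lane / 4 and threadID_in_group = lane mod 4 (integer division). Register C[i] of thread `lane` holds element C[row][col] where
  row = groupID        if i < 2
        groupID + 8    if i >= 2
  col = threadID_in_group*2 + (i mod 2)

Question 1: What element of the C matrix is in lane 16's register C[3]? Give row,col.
lane 16→16/4=4, 16 mod 4=0
i=3  r:4+8→12  c:2·0+1→1

12,1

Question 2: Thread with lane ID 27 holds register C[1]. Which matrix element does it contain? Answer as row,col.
L=27->gid=27>>2=6, tid=27&3=3
[1]->row 6+0=6  col 3·2+1=7

6,7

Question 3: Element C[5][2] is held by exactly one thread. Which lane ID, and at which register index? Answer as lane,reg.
r=5⇒gr=5,Rb=0  c=2⇒th=1,odd=0
L=5*4+1=21  i=0*2+0=0

21,0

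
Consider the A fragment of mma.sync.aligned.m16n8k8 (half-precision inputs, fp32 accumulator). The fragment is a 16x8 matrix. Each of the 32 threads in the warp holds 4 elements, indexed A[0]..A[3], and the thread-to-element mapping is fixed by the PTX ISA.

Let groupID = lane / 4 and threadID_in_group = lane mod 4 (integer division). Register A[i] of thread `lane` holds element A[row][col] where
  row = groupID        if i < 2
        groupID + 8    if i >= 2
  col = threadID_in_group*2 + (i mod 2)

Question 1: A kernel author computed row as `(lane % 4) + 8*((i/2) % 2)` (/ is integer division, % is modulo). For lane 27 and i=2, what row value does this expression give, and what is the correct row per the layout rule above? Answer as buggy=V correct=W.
`(lane % 4) + 8*((i/2) % 2)`[27,2]=>11
lane 27=>27/4=6, 27 mod 4=3
i=2  r:6+8=>14  c:2·3+0=>6
row: 11 vs 14

buggy=11 correct=14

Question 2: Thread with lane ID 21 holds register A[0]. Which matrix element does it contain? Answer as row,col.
5,2

21: G=5,T=1
[0] (5+0,1*2+0) = (5,2)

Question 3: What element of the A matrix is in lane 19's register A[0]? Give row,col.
4,6

19: g=4,t=3
[0] (4+0,3*2+0) = (4,6)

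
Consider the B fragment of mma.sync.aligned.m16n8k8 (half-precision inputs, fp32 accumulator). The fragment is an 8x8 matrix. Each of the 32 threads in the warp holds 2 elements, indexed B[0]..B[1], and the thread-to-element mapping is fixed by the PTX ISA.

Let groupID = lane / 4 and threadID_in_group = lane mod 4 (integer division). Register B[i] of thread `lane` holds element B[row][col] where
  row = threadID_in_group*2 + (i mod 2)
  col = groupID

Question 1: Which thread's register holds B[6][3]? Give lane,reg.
c=3→G=3  r=6→T=3,p=0
L=3*4+3=15  i=0=0

15,0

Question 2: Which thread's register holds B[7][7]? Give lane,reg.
31,1

c:7=>grp=7  r:7=>tig=3,lo=1
L=7*4+3=31  i=1=1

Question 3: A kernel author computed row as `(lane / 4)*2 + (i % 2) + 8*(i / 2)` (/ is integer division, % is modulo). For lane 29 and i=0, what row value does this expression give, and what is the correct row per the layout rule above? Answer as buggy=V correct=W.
buggy=14 correct=2

`(lane / 4)*2 + (i % 2) + 8*(i / 2)`[29,0]->14
29: g=7,t=1
[0] (1*2+0,7) = (2,7)
row: 14 vs 2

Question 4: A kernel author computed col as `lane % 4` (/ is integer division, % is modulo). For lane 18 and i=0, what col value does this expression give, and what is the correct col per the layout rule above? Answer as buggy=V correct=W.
`lane % 4`[18,0]->2
lane 18->18/4=4, 18 mod 4=2
i=0  r:2·2+0->4  c:4
col: 2 vs 4

buggy=2 correct=4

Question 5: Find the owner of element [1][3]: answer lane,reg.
c=3⇒gr=3  r=1⇒th=0,odd=1
L=3*4+0=12  i=1=1

12,1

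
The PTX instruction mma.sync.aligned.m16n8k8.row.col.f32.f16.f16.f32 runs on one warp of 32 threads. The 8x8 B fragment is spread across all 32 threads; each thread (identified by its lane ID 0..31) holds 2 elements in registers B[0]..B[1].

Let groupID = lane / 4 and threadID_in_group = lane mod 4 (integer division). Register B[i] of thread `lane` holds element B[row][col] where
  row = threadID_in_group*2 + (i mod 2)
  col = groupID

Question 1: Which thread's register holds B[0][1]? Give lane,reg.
4,0

c=1⇒gr=1  r=0⇒th=0,odd=0
L=1*4+0=4  i=0=0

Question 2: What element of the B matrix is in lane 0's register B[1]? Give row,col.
L=0=>grp=0>>2=0, tig=0&3=0
[1]=>row 0·2+1=1  col grp=0

1,0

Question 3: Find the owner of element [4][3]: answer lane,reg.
14,0

c=3⇒gr=3  r=4⇒th=2,odd=0
L=3*4+2=14  i=0=0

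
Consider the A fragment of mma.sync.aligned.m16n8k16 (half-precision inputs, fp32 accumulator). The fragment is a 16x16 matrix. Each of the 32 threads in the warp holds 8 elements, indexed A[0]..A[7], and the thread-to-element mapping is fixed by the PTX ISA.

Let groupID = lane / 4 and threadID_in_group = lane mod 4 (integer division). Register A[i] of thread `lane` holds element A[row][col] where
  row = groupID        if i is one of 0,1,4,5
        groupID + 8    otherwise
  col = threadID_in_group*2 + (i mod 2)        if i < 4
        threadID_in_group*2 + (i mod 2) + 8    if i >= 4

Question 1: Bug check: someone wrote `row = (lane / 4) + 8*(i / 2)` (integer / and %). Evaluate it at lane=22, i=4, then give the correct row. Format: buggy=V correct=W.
`(lane / 4) + 8*(i / 2)`[22,4]=>21
L=22=>grp=22>>2=5, tig=22&3=2
[4]=>row 5+0=5  col 2·2+0+8=12
row: 21 vs 5

buggy=21 correct=5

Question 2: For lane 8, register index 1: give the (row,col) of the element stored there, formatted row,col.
2,1

lane 8: G=2 (8/4), T=0 (8%4)
i=1: r=2+0=2, c=0*2+1+0=1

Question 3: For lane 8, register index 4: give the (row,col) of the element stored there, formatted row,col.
2,8

lane 8: gid=2 (8/4), tid=0 (8%4)
i=4: r=2+0=2, c=0*2+0+8=8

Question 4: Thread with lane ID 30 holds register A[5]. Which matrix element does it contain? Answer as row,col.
30: gid=7,tid=2
[5] (7+0,2*2+1+8) = (7,13)

7,13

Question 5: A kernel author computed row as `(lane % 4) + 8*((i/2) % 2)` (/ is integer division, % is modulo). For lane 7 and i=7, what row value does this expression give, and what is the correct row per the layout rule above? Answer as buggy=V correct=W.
`(lane % 4) + 8*((i/2) % 2)`[7,7]=>11
lane 7=>7/4=1, 7 mod 4=3
i=7  r:1+8=>9  c:2·3+1+8=>15
row: 11 vs 9

buggy=11 correct=9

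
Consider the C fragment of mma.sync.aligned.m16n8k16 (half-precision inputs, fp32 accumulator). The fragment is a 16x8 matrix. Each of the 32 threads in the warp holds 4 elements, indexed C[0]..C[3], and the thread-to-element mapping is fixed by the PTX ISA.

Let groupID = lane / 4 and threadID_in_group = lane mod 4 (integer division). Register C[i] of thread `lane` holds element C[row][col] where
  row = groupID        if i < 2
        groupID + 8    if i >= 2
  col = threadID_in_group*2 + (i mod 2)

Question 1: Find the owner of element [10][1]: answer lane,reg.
8,3

r:10=>grp=2,rB=1  c:1=>tig=0,lo=1
L=2*4+0=8  i=1*2+1=3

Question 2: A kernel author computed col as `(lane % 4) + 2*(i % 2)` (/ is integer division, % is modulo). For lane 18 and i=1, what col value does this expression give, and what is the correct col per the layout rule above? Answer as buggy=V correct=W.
buggy=4 correct=5

`(lane % 4) + 2*(i % 2)`[18,1]→4
L=18→G=18>>2=4, T=18&3=2
[1]→row 4+0=4  col 2·2+1=5
col: 4 vs 5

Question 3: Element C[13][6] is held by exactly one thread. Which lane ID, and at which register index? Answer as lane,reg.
r=13->g=5,rb=1  c=6->t=3,b0=0
L=5*4+3=23  i=1*2+0=2

23,2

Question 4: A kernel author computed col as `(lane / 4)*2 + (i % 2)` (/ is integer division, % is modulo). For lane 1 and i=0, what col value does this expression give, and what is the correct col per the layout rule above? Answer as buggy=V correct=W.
buggy=0 correct=2

`(lane / 4)*2 + (i % 2)`[1,0]=>0
L=1=>grp=1>>2=0, tig=1&3=1
[0]=>row 0+0=0  col 1·2+0=2
col: 0 vs 2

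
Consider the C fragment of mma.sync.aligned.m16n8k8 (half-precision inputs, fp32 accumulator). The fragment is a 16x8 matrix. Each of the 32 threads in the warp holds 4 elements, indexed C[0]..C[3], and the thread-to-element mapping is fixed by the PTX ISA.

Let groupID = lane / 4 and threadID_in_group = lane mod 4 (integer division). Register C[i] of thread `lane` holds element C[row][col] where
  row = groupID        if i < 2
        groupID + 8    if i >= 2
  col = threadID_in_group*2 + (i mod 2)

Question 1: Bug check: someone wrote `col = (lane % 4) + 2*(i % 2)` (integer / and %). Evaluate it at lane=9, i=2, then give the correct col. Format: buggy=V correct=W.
buggy=1 correct=2

`(lane % 4) + 2*(i % 2)`[9,2]=>1
L=9=>grp=9>>2=2, tig=9&3=1
[2]=>row 2+8=10  col 1·2+0=2
col: 1 vs 2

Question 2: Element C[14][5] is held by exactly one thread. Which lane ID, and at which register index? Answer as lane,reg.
r: 14->gid=6,r8=1  c: 5->tid=2,i&1=1
L=6*4+2=26  i=1*2+1=3

26,3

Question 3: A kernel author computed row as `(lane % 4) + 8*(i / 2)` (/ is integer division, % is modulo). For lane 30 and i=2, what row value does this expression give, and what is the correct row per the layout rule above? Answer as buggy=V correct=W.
`(lane % 4) + 8*(i / 2)`[30,2]→10
lane 30: G=7 (30/4), T=2 (30%4)
i=2: r=7+8=15, c=2*2+0=4
row: 10 vs 15

buggy=10 correct=15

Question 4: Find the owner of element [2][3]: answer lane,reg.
r=2⇒gr=2,Rb=0  c=3⇒th=1,odd=1
L=2*4+1=9  i=0*2+1=1

9,1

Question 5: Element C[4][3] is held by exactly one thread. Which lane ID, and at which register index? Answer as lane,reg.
17,1

r=4⇒gr=4,Rb=0  c=3⇒th=1,odd=1
L=4*4+1=17  i=0*2+1=1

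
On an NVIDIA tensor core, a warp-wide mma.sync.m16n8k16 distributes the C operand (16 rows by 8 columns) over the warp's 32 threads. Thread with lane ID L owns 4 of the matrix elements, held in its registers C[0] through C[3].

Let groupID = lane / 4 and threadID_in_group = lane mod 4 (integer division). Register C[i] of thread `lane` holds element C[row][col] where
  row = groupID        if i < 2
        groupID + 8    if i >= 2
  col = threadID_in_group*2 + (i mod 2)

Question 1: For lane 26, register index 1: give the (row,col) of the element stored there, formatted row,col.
26: grp=6,tig=2
[1] (6+0,2*2+1) = (6,5)

6,5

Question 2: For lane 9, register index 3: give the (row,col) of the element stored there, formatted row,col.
lane 9: gid=2 (9/4), tid=1 (9%4)
i=3: r=2+8=10, c=1*2+1=3

10,3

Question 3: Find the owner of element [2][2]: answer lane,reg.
9,0

r=2->g=2,rb=0  c=2->t=1,b0=0
L=2*4+1=9  i=0*2+0=0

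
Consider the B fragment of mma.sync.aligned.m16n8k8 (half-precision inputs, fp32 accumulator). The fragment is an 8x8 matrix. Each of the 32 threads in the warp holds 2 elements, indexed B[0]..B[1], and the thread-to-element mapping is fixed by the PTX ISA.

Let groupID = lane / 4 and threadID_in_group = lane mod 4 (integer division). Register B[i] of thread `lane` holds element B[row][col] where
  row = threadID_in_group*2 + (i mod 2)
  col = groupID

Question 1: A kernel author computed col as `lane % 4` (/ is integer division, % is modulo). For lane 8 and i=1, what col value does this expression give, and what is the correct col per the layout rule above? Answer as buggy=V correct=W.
`lane % 4`[8,1]->0
L=8->g=8>>2=2, t=8&3=0
[1]->row 0·2+1=1  col g=2
col: 0 vs 2

buggy=0 correct=2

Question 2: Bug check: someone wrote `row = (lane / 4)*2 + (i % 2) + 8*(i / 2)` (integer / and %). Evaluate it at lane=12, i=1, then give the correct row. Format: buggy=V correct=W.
buggy=7 correct=1

`(lane / 4)*2 + (i % 2) + 8*(i / 2)`[12,1]->7
12: gid=3,tid=0
[1] (0*2+1,3) = (1,3)
row: 7 vs 1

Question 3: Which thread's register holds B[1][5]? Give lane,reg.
c:5=>grp=5  r:1=>tig=0,lo=1
L=5*4+0=20  i=1=1

20,1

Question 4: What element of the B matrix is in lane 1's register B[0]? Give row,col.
1: g=0,t=1
[0] (1*2+0,0) = (2,0)

2,0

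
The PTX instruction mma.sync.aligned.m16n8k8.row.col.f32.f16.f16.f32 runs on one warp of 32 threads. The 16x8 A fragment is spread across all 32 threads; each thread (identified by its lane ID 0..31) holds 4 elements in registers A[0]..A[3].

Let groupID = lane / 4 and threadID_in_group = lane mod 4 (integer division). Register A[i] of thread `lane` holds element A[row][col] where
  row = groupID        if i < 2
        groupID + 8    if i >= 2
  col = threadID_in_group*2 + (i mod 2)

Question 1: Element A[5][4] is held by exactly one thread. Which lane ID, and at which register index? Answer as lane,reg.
r=5⇒gr=5,Rb=0  c=4⇒th=2,odd=0
L=5*4+2=22  i=0*2+0=0

22,0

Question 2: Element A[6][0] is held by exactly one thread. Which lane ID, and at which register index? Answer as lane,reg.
24,0

r=6→G=6,rhi=0  c=0→T=0,p=0
L=6*4+0=24  i=0*2+0=0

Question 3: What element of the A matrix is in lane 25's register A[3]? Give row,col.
14,3

lane 25: gid=6 (25/4), tid=1 (25%4)
i=3: r=6+8=14, c=1*2+1=3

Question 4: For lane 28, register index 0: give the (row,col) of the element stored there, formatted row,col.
7,0

28: gr=7,th=0
[0] (7+0,0*2+0) = (7,0)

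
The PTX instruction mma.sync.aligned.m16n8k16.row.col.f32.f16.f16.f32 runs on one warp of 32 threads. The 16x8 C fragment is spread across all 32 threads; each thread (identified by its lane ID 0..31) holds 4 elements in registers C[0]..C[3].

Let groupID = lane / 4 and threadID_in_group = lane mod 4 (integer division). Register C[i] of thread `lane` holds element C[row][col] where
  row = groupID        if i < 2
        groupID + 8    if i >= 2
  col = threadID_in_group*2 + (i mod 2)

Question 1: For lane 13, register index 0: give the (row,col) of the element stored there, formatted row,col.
lane 13=>13/4=3, 13 mod 4=1
i=0  r:3+0=>3  c:2·1+0=>2

3,2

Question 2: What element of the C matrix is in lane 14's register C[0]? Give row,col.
3,4

lane 14->14/4=3, 14 mod 4=2
i=0  r:3+0->3  c:2·2+0->4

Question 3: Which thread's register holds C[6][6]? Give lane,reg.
27,0

r:6=>grp=6,rB=0  c:6=>tig=3,lo=0
L=6*4+3=27  i=0*2+0=0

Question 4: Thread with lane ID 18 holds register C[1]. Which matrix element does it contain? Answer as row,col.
lane 18->18/4=4, 18 mod 4=2
i=1  r:4+0->4  c:2·2+1->5

4,5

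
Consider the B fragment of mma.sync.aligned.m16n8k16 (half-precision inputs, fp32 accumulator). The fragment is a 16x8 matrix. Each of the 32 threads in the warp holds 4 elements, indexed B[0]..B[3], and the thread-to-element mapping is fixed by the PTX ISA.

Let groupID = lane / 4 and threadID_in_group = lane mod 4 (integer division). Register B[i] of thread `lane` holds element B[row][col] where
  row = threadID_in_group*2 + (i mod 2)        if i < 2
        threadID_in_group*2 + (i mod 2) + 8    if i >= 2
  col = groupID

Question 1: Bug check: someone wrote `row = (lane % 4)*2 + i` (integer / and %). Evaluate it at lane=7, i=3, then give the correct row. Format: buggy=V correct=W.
buggy=9 correct=15

`(lane % 4)*2 + i`[7,3]⇒9
lane 7: gr=1 (7/4), th=3 (7%4)
i=3: r=3*2+1+8=15, c=gr=1
row: 9 vs 15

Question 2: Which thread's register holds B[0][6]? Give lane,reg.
c: 6->gid=6  r: 0->r8=0,tid=0,i&1=0
L=6*4+0=24  i=0*2+0=0

24,0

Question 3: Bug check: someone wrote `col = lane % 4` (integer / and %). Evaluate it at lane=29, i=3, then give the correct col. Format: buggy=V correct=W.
buggy=1 correct=7

`lane % 4`[29,3]→1
L=29→G=29>>2=7, T=29&3=1
[3]→row 1·2+1+8=11  col G=7
col: 1 vs 7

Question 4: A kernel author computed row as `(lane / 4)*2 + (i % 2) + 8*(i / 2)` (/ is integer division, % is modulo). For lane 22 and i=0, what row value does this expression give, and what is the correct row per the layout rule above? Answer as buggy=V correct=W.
`(lane / 4)*2 + (i % 2) + 8*(i / 2)`[22,0]->10
22: g=5,t=2
[0] (2*2+0+0,5) = (4,5)
row: 10 vs 4

buggy=10 correct=4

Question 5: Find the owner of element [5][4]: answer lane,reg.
c=4→G=4  r=5→rhi=0,T=2,p=1
L=4*4+2=18  i=0*2+1=1

18,1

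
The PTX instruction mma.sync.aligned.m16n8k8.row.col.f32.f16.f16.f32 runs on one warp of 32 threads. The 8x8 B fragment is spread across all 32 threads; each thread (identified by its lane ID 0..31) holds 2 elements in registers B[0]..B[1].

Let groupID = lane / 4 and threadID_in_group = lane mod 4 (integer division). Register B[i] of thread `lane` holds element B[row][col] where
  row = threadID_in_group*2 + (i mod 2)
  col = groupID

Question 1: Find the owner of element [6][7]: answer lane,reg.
c: 7->gid=7  r: 6->tid=3,i&1=0
L=7*4+3=31  i=0=0

31,0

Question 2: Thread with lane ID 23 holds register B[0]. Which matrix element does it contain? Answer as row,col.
L=23->g=23>>2=5, t=23&3=3
[0]->row 3·2+0=6  col g=5

6,5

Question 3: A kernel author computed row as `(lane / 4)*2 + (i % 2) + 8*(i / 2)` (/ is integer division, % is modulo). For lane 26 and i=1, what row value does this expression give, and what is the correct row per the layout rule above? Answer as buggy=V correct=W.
buggy=13 correct=5

`(lane / 4)*2 + (i % 2) + 8*(i / 2)`[26,1]→13
L=26→G=26>>2=6, T=26&3=2
[1]→row 2·2+1=5  col G=6
row: 13 vs 5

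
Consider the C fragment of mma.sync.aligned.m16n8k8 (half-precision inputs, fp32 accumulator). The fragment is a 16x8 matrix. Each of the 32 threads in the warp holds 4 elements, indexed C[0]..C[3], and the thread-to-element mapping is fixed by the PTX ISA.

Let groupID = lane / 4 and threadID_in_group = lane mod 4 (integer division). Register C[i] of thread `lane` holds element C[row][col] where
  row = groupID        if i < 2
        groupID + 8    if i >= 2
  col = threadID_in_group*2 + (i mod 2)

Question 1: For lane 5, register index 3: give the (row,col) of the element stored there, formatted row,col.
9,3

lane 5⇒5/4=1, 5 mod 4=1
i=3  r:1+8⇒9  c:2·1+1⇒3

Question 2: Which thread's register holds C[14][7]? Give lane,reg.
27,3

r=14⇒gr=6,Rb=1  c=7⇒th=3,odd=1
L=6*4+3=27  i=1*2+1=3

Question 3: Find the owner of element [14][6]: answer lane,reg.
r=14→G=6,rhi=1  c=6→T=3,p=0
L=6*4+3=27  i=1*2+0=2

27,2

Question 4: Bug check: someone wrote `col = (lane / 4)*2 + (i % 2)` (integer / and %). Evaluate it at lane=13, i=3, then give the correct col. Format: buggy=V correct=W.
`(lane / 4)*2 + (i % 2)`[13,3]→7
13: G=3,T=1
[3] (3+8,1*2+1) = (11,3)
col: 7 vs 3

buggy=7 correct=3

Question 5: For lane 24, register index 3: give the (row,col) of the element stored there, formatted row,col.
14,1

24: G=6,T=0
[3] (6+8,0*2+1) = (14,1)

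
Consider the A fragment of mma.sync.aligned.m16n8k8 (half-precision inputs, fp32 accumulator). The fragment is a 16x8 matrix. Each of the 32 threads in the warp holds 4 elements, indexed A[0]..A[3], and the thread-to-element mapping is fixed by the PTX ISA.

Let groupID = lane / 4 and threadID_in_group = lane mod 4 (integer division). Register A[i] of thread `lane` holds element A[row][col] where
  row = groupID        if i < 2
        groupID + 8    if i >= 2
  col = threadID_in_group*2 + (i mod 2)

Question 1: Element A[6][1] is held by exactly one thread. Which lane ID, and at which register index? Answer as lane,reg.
24,1

r=6->g=6,rb=0  c=1->t=0,b0=1
L=6*4+0=24  i=0*2+1=1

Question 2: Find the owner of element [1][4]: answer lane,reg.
6,0

r:1=>grp=1,rB=0  c:4=>tig=2,lo=0
L=1*4+2=6  i=0*2+0=0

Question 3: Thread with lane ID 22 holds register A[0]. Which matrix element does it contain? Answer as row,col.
lane 22: G=5 (22/4), T=2 (22%4)
i=0: r=5+0=5, c=2*2+0=4

5,4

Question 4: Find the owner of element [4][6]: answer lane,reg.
r=4⇒gr=4,Rb=0  c=6⇒th=3,odd=0
L=4*4+3=19  i=0*2+0=0

19,0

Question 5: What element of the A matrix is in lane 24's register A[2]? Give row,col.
24: G=6,T=0
[2] (6+8,0*2+0) = (14,0)

14,0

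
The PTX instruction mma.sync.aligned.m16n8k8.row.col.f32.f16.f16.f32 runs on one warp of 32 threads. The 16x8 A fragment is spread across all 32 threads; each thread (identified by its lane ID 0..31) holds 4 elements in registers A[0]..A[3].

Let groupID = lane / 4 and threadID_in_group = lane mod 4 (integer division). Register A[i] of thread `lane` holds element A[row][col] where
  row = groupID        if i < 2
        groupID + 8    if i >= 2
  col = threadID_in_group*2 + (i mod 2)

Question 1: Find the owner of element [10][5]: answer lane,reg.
10,3

r=10->g=2,rb=1  c=5->t=2,b0=1
L=2*4+2=10  i=1*2+1=3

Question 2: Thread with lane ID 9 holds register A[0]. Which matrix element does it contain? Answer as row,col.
2,2

lane 9: g=2 (9/4), t=1 (9%4)
i=0: r=2+0=2, c=1*2+0=2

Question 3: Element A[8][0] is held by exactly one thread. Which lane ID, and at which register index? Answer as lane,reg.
0,2

r:8=>grp=0,rB=1  c:0=>tig=0,lo=0
L=0*4+0=0  i=1*2+0=2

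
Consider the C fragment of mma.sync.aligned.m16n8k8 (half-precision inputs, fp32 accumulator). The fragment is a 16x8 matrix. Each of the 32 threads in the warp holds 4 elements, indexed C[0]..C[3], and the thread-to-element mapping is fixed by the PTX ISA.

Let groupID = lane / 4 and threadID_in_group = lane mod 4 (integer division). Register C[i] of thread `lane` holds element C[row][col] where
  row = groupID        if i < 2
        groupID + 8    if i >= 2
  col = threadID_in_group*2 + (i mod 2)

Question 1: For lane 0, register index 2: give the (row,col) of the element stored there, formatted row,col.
8,0

lane 0->0/4=0, 0 mod 4=0
i=2  r:0+8->8  c:2·0+0->0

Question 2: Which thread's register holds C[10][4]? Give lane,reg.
r:10=>grp=2,rB=1  c:4=>tig=2,lo=0
L=2*4+2=10  i=1*2+0=2

10,2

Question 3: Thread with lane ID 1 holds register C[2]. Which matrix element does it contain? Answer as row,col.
lane 1->1/4=0, 1 mod 4=1
i=2  r:0+8->8  c:2·1+0->2

8,2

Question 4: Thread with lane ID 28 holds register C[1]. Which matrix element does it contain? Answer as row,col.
7,1

lane 28⇒28/4=7, 28 mod 4=0
i=1  r:7+0⇒7  c:2·0+1⇒1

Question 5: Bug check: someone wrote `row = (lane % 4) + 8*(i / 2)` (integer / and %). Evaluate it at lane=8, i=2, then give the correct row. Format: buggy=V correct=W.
buggy=8 correct=10

`(lane % 4) + 8*(i / 2)`[8,2]->8
lane 8: g=2 (8/4), t=0 (8%4)
i=2: r=2+8=10, c=0*2+0=0
row: 8 vs 10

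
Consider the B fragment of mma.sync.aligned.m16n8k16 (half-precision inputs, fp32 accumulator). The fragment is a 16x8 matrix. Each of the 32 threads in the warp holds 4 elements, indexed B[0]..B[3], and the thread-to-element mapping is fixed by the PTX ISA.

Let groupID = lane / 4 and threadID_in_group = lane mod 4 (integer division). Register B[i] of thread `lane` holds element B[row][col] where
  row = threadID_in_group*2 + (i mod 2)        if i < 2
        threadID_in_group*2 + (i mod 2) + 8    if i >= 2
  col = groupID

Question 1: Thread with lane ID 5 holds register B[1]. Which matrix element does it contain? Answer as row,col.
3,1

lane 5: grp=1 (5/4), tig=1 (5%4)
i=1: r=1*2+1+0=3, c=grp=1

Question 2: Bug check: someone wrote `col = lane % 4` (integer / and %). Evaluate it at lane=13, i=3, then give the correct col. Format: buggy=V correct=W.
`lane % 4`[13,3]→1
lane 13→13/4=3, 13 mod 4=1
i=3  r:2·1+1+8→11  c:3
col: 1 vs 3

buggy=1 correct=3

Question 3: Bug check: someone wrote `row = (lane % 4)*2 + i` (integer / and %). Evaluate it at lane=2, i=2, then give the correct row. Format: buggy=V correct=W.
buggy=6 correct=12

`(lane % 4)*2 + i`[2,2]→6
lane 2→2/4=0, 2 mod 4=2
i=2  r:2·2+0+8→12  c:0
row: 6 vs 12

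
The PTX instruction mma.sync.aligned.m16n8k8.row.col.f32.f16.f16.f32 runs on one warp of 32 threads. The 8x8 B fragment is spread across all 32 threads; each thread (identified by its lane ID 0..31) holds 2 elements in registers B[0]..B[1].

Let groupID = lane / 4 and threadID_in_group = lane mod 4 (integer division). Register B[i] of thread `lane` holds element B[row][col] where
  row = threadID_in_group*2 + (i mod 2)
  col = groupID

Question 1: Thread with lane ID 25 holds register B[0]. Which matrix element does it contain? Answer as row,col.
2,6

lane 25⇒25/4=6, 25 mod 4=1
i=0  r:2·1+0⇒2  c:6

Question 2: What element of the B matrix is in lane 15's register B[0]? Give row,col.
lane 15->15/4=3, 15 mod 4=3
i=0  r:2·3+0->6  c:3

6,3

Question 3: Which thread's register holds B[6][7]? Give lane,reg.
31,0

c: 7->gid=7  r: 6->tid=3,i&1=0
L=7*4+3=31  i=0=0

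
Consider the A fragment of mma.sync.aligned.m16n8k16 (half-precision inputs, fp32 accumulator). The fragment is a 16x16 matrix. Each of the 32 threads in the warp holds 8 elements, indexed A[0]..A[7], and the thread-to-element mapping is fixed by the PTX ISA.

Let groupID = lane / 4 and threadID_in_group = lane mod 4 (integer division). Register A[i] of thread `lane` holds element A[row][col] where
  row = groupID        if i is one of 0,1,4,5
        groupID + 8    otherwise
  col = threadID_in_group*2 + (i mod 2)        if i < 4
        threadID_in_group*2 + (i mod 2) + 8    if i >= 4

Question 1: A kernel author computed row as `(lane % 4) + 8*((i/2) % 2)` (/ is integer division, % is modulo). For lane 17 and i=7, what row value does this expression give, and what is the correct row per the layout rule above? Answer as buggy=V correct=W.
`(lane % 4) + 8*((i/2) % 2)`[17,7]→9
L=17→G=17>>2=4, T=17&3=1
[7]→row 4+8=12  col 1·2+1+8=11
row: 9 vs 12

buggy=9 correct=12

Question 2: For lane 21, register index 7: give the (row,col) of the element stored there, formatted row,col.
13,11

21: G=5,T=1
[7] (5+8,1*2+1+8) = (13,11)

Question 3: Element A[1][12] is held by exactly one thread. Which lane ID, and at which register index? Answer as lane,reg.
6,4

r=1⇒gr=1,Rb=0  c=12⇒Cb=1,th=2,odd=0
L=1*4+2=6  i=1*4+0*2+0=4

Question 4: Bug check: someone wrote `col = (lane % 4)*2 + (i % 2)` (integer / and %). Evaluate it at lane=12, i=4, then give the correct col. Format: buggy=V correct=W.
buggy=0 correct=8

`(lane % 4)*2 + (i % 2)`[12,4]->0
L=12->gid=12>>2=3, tid=12&3=0
[4]->row 3+0=3  col 0·2+0+8=8
col: 0 vs 8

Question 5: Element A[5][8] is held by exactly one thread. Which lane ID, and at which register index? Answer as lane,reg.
r=5⇒gr=5,Rb=0  c=8⇒Cb=1,th=0,odd=0
L=5*4+0=20  i=1*4+0*2+0=4

20,4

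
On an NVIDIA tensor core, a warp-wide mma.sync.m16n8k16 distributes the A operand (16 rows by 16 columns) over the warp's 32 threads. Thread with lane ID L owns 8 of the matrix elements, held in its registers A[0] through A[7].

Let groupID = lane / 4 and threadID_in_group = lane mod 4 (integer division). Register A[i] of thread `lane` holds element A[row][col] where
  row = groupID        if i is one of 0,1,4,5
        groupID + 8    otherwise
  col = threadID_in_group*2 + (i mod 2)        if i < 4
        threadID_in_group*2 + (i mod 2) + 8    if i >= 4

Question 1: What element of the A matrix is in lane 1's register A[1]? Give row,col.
0,3

lane 1->1/4=0, 1 mod 4=1
i=1  r:0+0->0  c:2·1+1+0->3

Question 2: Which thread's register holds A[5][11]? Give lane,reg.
r=5⇒gr=5,Rb=0  c=11⇒Cb=1,th=1,odd=1
L=5*4+1=21  i=1*4+0*2+1=5

21,5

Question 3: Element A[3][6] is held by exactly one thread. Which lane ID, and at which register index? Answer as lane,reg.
r: 3->gid=3,r8=0  c: 6->c8=0,tid=3,i&1=0
L=3*4+3=15  i=0*4+0*2+0=0

15,0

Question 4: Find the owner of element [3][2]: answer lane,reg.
13,0

r=3→G=3,rhi=0  c=2→chi=0,T=1,p=0
L=3*4+1=13  i=0*4+0*2+0=0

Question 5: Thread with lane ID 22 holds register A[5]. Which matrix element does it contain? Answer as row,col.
5,13

lane 22->22/4=5, 22 mod 4=2
i=5  r:5+0->5  c:2·2+1+8->13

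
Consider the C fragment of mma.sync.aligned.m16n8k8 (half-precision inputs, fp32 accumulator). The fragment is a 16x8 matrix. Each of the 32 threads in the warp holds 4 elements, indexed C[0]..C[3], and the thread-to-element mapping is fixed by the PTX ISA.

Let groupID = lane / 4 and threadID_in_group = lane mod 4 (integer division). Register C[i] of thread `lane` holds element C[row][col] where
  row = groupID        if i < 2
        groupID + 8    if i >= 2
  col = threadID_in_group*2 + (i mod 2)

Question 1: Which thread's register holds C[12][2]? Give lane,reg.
17,2

r=12->g=4,rb=1  c=2->t=1,b0=0
L=4*4+1=17  i=1*2+0=2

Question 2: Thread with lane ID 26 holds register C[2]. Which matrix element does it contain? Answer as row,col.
14,4

L=26->g=26>>2=6, t=26&3=2
[2]->row 6+8=14  col 2·2+0=4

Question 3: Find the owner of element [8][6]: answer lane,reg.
3,2

r=8→G=0,rhi=1  c=6→T=3,p=0
L=0*4+3=3  i=1*2+0=2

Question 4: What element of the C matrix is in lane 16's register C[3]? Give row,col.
12,1

16: G=4,T=0
[3] (4+8,0*2+1) = (12,1)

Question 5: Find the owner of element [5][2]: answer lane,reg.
r=5→G=5,rhi=0  c=2→T=1,p=0
L=5*4+1=21  i=0*2+0=0

21,0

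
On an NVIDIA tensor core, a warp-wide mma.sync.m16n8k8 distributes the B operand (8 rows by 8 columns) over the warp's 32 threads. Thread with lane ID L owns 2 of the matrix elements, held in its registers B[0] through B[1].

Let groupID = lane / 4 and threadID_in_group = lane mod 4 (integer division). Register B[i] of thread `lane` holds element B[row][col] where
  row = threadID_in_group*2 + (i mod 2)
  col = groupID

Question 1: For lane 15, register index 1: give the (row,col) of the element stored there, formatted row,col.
15: g=3,t=3
[1] (3*2+1,3) = (7,3)

7,3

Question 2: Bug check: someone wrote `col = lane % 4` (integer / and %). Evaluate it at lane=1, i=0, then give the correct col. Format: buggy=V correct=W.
buggy=1 correct=0

`lane % 4`[1,0]->1
lane 1: gid=0 (1/4), tid=1 (1%4)
i=0: r=1*2+0=2, c=gid=0
col: 1 vs 0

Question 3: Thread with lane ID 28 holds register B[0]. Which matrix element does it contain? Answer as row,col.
28: G=7,T=0
[0] (0*2+0,7) = (0,7)

0,7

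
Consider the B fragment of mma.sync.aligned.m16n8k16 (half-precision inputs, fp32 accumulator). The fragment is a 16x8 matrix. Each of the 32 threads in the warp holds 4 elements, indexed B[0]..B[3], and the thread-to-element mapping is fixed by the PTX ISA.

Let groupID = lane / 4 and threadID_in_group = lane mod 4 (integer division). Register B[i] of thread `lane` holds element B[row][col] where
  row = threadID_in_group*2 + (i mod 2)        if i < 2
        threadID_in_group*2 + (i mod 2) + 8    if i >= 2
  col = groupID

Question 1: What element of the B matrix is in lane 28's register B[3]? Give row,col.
28: g=7,t=0
[3] (0*2+1+8,7) = (9,7)

9,7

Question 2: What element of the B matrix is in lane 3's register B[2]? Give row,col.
14,0

3: grp=0,tig=3
[2] (3*2+0+8,0) = (14,0)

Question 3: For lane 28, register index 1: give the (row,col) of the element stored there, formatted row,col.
lane 28->28/4=7, 28 mod 4=0
i=1  r:2·0+1+0->1  c:7

1,7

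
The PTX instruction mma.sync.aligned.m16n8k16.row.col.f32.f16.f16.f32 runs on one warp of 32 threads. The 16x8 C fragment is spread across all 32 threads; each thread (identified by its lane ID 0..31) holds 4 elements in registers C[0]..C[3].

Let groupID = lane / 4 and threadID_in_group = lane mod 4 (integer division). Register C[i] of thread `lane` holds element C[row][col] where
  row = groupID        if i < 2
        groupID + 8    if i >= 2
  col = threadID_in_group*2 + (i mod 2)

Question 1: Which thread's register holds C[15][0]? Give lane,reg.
28,2

r=15⇒gr=7,Rb=1  c=0⇒th=0,odd=0
L=7*4+0=28  i=1*2+0=2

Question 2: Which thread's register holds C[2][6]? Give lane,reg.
r=2⇒gr=2,Rb=0  c=6⇒th=3,odd=0
L=2*4+3=11  i=0*2+0=0

11,0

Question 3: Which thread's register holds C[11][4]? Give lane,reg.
r=11→G=3,rhi=1  c=4→T=2,p=0
L=3*4+2=14  i=1*2+0=2

14,2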